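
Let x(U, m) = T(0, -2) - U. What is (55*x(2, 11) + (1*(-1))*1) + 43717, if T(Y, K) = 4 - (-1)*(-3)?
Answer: 43661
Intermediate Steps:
T(Y, K) = 1 (T(Y, K) = 4 - 1*3 = 4 - 3 = 1)
x(U, m) = 1 - U
(55*x(2, 11) + (1*(-1))*1) + 43717 = (55*(1 - 1*2) + (1*(-1))*1) + 43717 = (55*(1 - 2) - 1*1) + 43717 = (55*(-1) - 1) + 43717 = (-55 - 1) + 43717 = -56 + 43717 = 43661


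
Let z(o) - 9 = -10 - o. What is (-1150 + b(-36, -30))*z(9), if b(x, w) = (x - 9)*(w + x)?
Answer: -18200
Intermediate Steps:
b(x, w) = (-9 + x)*(w + x)
z(o) = -1 - o (z(o) = 9 + (-10 - o) = -1 - o)
(-1150 + b(-36, -30))*z(9) = (-1150 + ((-36)² - 9*(-30) - 9*(-36) - 30*(-36)))*(-1 - 1*9) = (-1150 + (1296 + 270 + 324 + 1080))*(-1 - 9) = (-1150 + 2970)*(-10) = 1820*(-10) = -18200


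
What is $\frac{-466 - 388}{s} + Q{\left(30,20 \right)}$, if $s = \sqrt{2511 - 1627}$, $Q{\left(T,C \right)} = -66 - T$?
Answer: $-96 - \frac{427 \sqrt{221}}{221} \approx -124.72$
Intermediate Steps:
$s = 2 \sqrt{221}$ ($s = \sqrt{884} = 2 \sqrt{221} \approx 29.732$)
$\frac{-466 - 388}{s} + Q{\left(30,20 \right)} = \frac{-466 - 388}{2 \sqrt{221}} - 96 = - 854 \frac{\sqrt{221}}{442} - 96 = - \frac{427 \sqrt{221}}{221} - 96 = -96 - \frac{427 \sqrt{221}}{221}$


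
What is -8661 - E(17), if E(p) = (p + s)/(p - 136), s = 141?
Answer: -1030501/119 ≈ -8659.7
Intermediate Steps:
E(p) = (141 + p)/(-136 + p) (E(p) = (p + 141)/(p - 136) = (141 + p)/(-136 + p))
-8661 - E(17) = -8661 - (141 + 17)/(-136 + 17) = -8661 - 158/(-119) = -8661 - (-1)*158/119 = -8661 - 1*(-158/119) = -8661 + 158/119 = -1030501/119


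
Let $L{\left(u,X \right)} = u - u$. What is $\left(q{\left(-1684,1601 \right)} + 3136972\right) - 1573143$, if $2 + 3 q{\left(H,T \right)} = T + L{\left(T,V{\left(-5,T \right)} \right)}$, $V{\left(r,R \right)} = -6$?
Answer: $1564362$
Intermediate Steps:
$L{\left(u,X \right)} = 0$
$q{\left(H,T \right)} = - \frac{2}{3} + \frac{T}{3}$ ($q{\left(H,T \right)} = - \frac{2}{3} + \frac{T + 0}{3} = - \frac{2}{3} + \frac{T}{3}$)
$\left(q{\left(-1684,1601 \right)} + 3136972\right) - 1573143 = \left(\left(- \frac{2}{3} + \frac{1}{3} \cdot 1601\right) + 3136972\right) - 1573143 = \left(\left(- \frac{2}{3} + \frac{1601}{3}\right) + 3136972\right) - 1573143 = \left(533 + 3136972\right) - 1573143 = 3137505 - 1573143 = 1564362$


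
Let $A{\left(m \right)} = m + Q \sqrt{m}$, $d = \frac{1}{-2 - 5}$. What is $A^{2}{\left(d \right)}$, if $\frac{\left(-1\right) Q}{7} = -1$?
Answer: $\frac{\left(1 - 7 i \sqrt{7}\right)^{2}}{49} \approx -6.9796 - 0.75593 i$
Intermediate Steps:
$Q = 7$ ($Q = \left(-7\right) \left(-1\right) = 7$)
$d = - \frac{1}{7}$ ($d = \frac{1}{-7} = - \frac{1}{7} \approx -0.14286$)
$A{\left(m \right)} = m + 7 \sqrt{m}$
$A^{2}{\left(d \right)} = \left(- \frac{1}{7} + 7 \sqrt{- \frac{1}{7}}\right)^{2} = \left(- \frac{1}{7} + 7 \frac{i \sqrt{7}}{7}\right)^{2} = \left(- \frac{1}{7} + i \sqrt{7}\right)^{2}$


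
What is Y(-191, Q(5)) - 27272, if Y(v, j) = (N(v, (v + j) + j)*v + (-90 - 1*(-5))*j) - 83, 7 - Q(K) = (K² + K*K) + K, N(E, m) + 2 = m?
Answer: 31924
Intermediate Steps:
N(E, m) = -2 + m
Q(K) = 7 - K - 2*K² (Q(K) = 7 - ((K² + K*K) + K) = 7 - ((K² + K²) + K) = 7 - (2*K² + K) = 7 - (K + 2*K²) = 7 + (-K - 2*K²) = 7 - K - 2*K²)
Y(v, j) = -83 - 85*j + v*(-2 + v + 2*j) (Y(v, j) = ((-2 + ((v + j) + j))*v + (-90 - 1*(-5))*j) - 83 = ((-2 + ((j + v) + j))*v + (-90 + 5)*j) - 83 = ((-2 + (v + 2*j))*v - 85*j) - 83 = ((-2 + v + 2*j)*v - 85*j) - 83 = (v*(-2 + v + 2*j) - 85*j) - 83 = (-85*j + v*(-2 + v + 2*j)) - 83 = -83 - 85*j + v*(-2 + v + 2*j))
Y(-191, Q(5)) - 27272 = (-83 - 85*(7 - 1*5 - 2*5²) - 191*(-2 - 191 + 2*(7 - 1*5 - 2*5²))) - 27272 = (-83 - 85*(7 - 5 - 2*25) - 191*(-2 - 191 + 2*(7 - 5 - 2*25))) - 27272 = (-83 - 85*(7 - 5 - 50) - 191*(-2 - 191 + 2*(7 - 5 - 50))) - 27272 = (-83 - 85*(-48) - 191*(-2 - 191 + 2*(-48))) - 27272 = (-83 + 4080 - 191*(-2 - 191 - 96)) - 27272 = (-83 + 4080 - 191*(-289)) - 27272 = (-83 + 4080 + 55199) - 27272 = 59196 - 27272 = 31924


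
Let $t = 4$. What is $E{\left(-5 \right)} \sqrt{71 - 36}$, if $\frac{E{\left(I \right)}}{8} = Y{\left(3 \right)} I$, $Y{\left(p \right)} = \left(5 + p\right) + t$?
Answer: $- 480 \sqrt{35} \approx -2839.7$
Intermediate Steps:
$Y{\left(p \right)} = 9 + p$ ($Y{\left(p \right)} = \left(5 + p\right) + 4 = 9 + p$)
$E{\left(I \right)} = 96 I$ ($E{\left(I \right)} = 8 \left(9 + 3\right) I = 8 \cdot 12 I = 96 I$)
$E{\left(-5 \right)} \sqrt{71 - 36} = 96 \left(-5\right) \sqrt{71 - 36} = - 480 \sqrt{35}$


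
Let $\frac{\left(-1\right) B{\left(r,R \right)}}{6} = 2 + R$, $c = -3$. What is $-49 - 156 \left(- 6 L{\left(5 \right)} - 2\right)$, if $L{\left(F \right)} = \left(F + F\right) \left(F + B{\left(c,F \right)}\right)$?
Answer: $-346057$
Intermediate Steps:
$B{\left(r,R \right)} = -12 - 6 R$ ($B{\left(r,R \right)} = - 6 \left(2 + R\right) = -12 - 6 R$)
$L{\left(F \right)} = 2 F \left(-12 - 5 F\right)$ ($L{\left(F \right)} = \left(F + F\right) \left(F - \left(12 + 6 F\right)\right) = 2 F \left(-12 - 5 F\right)$)
$-49 - 156 \left(- 6 L{\left(5 \right)} - 2\right) = -49 - 156 \left(- 6 \left(\left(-2\right) 5 \left(12 + 5 \cdot 5\right)\right) - 2\right) = -49 - 156 \left(- 6 \left(\left(-2\right) 5 \left(12 + 25\right)\right) - 2\right) = -49 - 156 \left(- 6 \left(\left(-2\right) 5 \cdot 37\right) - 2\right) = -49 - 156 \left(\left(-6\right) \left(-370\right) - 2\right) = -49 - 156 \left(2220 - 2\right) = -49 - 346008 = -346057$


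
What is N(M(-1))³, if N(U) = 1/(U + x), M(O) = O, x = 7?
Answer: 1/216 ≈ 0.0046296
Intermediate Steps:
N(U) = 1/(7 + U) (N(U) = 1/(U + 7) = 1/(7 + U))
N(M(-1))³ = (1/(7 - 1))³ = (1/6)³ = (⅙)³ = 1/216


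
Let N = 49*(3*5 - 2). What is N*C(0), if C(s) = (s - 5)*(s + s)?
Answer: 0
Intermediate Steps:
C(s) = 2*s*(-5 + s) (C(s) = (-5 + s)*(2*s) = 2*s*(-5 + s))
N = 637 (N = 49*(15 - 2) = 49*13 = 637)
N*C(0) = 637*(2*0*(-5 + 0)) = 637*(2*0*(-5)) = 637*0 = 0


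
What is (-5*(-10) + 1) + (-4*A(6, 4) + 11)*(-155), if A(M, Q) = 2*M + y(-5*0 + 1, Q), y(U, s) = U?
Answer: 6406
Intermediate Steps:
A(M, Q) = 1 + 2*M (A(M, Q) = 2*M + (-5*0 + 1) = 2*M + (0 + 1) = 2*M + 1 = 1 + 2*M)
(-5*(-10) + 1) + (-4*A(6, 4) + 11)*(-155) = (-5*(-10) + 1) + (-4*(1 + 2*6) + 11)*(-155) = (50 + 1) + (-4*(1 + 12) + 11)*(-155) = 51 + (-4*13 + 11)*(-155) = 51 + (-52 + 11)*(-155) = 51 - 41*(-155) = 51 + 6355 = 6406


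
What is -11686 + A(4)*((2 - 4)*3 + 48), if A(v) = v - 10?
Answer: -11938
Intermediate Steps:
A(v) = -10 + v
-11686 + A(4)*((2 - 4)*3 + 48) = -11686 + (-10 + 4)*((2 - 4)*3 + 48) = -11686 - 6*(-2*3 + 48) = -11686 - 6*(-6 + 48) = -11686 - 6*42 = -11686 - 252 = -11938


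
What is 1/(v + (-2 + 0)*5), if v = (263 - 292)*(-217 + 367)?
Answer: -1/4360 ≈ -0.00022936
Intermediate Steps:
v = -4350 (v = -29*150 = -4350)
1/(v + (-2 + 0)*5) = 1/(-4350 + (-2 + 0)*5) = 1/(-4350 - 2*5) = 1/(-4350 - 10) = 1/(-4360) = -1/4360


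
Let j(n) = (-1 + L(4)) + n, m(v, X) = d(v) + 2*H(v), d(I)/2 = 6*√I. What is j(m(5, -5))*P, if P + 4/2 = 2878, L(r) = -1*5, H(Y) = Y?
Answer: 11504 + 34512*√5 ≈ 88675.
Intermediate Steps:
L(r) = -5
d(I) = 12*√I (d(I) = 2*(6*√I) = 12*√I)
P = 2876 (P = -2 + 2878 = 2876)
m(v, X) = 2*v + 12*√v (m(v, X) = 12*√v + 2*v = 2*v + 12*√v)
j(n) = -6 + n (j(n) = (-1 - 5) + n = -6 + n)
j(m(5, -5))*P = (-6 + (2*5 + 12*√5))*2876 = (-6 + (10 + 12*√5))*2876 = (4 + 12*√5)*2876 = 11504 + 34512*√5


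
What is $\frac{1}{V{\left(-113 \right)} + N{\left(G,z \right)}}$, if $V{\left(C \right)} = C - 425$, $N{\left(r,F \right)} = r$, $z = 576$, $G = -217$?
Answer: $- \frac{1}{755} \approx -0.0013245$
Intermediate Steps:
$V{\left(C \right)} = -425 + C$ ($V{\left(C \right)} = C - 425 = -425 + C$)
$\frac{1}{V{\left(-113 \right)} + N{\left(G,z \right)}} = \frac{1}{\left(-425 - 113\right) - 217} = \frac{1}{-538 - 217} = \frac{1}{-755} = - \frac{1}{755}$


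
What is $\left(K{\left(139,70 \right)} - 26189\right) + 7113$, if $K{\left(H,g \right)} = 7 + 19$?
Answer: $-19050$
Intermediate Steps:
$K{\left(H,g \right)} = 26$
$\left(K{\left(139,70 \right)} - 26189\right) + 7113 = \left(26 - 26189\right) + 7113 = -26163 + 7113 = -19050$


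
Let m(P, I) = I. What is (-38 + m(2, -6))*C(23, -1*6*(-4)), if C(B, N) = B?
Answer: -1012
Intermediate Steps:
(-38 + m(2, -6))*C(23, -1*6*(-4)) = (-38 - 6)*23 = -44*23 = -1012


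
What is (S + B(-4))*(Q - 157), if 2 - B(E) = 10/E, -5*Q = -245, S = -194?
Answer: 20466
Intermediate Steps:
Q = 49 (Q = -⅕*(-245) = 49)
B(E) = 2 - 10/E
(S + B(-4))*(Q - 157) = (-194 + (2 - 10/(-4)))*(49 - 157) = (-194 + (2 - 10*(-¼)))*(-108) = (-194 + (2 + 5/2))*(-108) = (-194 + 9/2)*(-108) = -379/2*(-108) = 20466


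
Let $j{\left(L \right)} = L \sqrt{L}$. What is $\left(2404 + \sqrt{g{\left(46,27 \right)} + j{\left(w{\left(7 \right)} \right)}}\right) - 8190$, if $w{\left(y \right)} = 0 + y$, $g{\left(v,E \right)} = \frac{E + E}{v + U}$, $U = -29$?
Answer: $-5786 + \frac{\sqrt{918 + 2023 \sqrt{7}}}{17} \approx -5781.3$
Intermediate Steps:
$g{\left(v,E \right)} = \frac{2 E}{-29 + v}$ ($g{\left(v,E \right)} = \frac{E + E}{v - 29} = \frac{2 E}{-29 + v}$)
$w{\left(y \right)} = y$
$j{\left(L \right)} = L^{\frac{3}{2}}$
$\left(2404 + \sqrt{g{\left(46,27 \right)} + j{\left(w{\left(7 \right)} \right)}}\right) - 8190 = \left(2404 + \sqrt{2 \cdot 27 \frac{1}{-29 + 46} + 7^{\frac{3}{2}}}\right) - 8190 = \left(2404 + \sqrt{2 \cdot 27 \cdot \frac{1}{17} + 7 \sqrt{7}}\right) - 8190 = \left(2404 + \sqrt{\frac{54}{17} + 7 \sqrt{7}}\right) - 8190 = -5786 + \sqrt{\frac{54}{17} + 7 \sqrt{7}}$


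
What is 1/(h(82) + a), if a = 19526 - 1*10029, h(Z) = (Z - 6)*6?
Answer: 1/9953 ≈ 0.00010047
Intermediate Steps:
h(Z) = -36 + 6*Z (h(Z) = (-6 + Z)*6 = -36 + 6*Z)
a = 9497 (a = 19526 - 10029 = 9497)
1/(h(82) + a) = 1/((-36 + 6*82) + 9497) = 1/((-36 + 492) + 9497) = 1/(456 + 9497) = 1/9953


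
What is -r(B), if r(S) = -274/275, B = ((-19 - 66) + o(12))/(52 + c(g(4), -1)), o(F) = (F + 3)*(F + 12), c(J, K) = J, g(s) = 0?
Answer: 274/275 ≈ 0.99636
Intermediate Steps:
o(F) = (3 + F)*(12 + F)
B = 275/52 (B = ((-19 - 66) + (36 + 12² + 15*12))/(52 + 0) = (-85 + (36 + 144 + 180))/52 = (-85 + 360)*(1/52) = 275*(1/52) = 275/52 ≈ 5.2885)
r(S) = -274/275 (r(S) = -274*1/275 = -274/275)
-r(B) = -1*(-274/275) = 274/275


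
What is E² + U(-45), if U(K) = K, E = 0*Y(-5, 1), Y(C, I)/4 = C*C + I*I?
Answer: -45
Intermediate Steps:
Y(C, I) = 4*C² + 4*I² (Y(C, I) = 4*(C*C + I*I) = 4*(C² + I²) = 4*C² + 4*I²)
E = 0 (E = 0*(4*(-5)² + 4*1²) = 0*(4*25 + 4*1) = 0*(100 + 4) = 0*104 = 0)
E² + U(-45) = 0² - 45 = 0 - 45 = -45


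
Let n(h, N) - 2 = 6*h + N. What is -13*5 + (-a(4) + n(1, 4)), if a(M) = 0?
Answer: -53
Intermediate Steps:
n(h, N) = 2 + N + 6*h (n(h, N) = 2 + (6*h + N) = 2 + (N + 6*h) = 2 + N + 6*h)
-13*5 + (-a(4) + n(1, 4)) = -13*5 + (-1*0 + (2 + 4 + 6*1)) = -65 + (0 + (2 + 4 + 6)) = -65 + (0 + 12) = -65 + 12 = -53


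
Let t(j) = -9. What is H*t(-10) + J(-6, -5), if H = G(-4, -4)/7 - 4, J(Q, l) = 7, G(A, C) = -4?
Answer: 337/7 ≈ 48.143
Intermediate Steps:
H = -32/7 (H = -4/7 - 4 = -32/7 ≈ -4.5714)
H*t(-10) + J(-6, -5) = -32/7*(-9) + 7 = 288/7 + 7 = 337/7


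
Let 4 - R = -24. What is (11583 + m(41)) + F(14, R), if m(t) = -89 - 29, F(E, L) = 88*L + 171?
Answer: 14100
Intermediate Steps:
R = 28 (R = 4 - 1*(-24) = 4 + 24 = 28)
F(E, L) = 171 + 88*L
m(t) = -118
(11583 + m(41)) + F(14, R) = (11583 - 118) + (171 + 88*28) = 11465 + (171 + 2464) = 11465 + 2635 = 14100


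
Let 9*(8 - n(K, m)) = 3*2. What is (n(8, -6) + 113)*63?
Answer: 7581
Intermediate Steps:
n(K, m) = 22/3 (n(K, m) = 8 - 2/3 = 8 - ⅑*6 = 8 - ⅔ = 22/3)
(n(8, -6) + 113)*63 = (22/3 + 113)*63 = (361/3)*63 = 7581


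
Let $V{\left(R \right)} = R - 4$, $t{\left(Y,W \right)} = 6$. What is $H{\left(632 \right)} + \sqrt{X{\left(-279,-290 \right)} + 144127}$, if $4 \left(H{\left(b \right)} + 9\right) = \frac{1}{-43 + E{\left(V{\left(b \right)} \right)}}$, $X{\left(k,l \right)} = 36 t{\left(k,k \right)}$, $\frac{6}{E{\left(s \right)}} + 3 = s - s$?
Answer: $- \frac{1621}{180} + \sqrt{144343} \approx 370.92$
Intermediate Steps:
$V{\left(R \right)} = -4 + R$ ($V{\left(R \right)} = R - 4 = -4 + R$)
$E{\left(s \right)} = -2$ ($E{\left(s \right)} = \frac{6}{-3 + \left(s - s\right)} = \frac{6}{-3 + 0} = \frac{6}{-3} = 6 \left(- \frac{1}{3}\right) = -2$)
$X{\left(k,l \right)} = 216$ ($X{\left(k,l \right)} = 36 \cdot 6 = 216$)
$H{\left(b \right)} = - \frac{1621}{180}$ ($H{\left(b \right)} = -9 + \frac{1}{4 \left(-43 - 2\right)} = -9 + \frac{1}{4 \left(-45\right)} = -9 + \frac{1}{4} \left(- \frac{1}{45}\right) = -9 - \frac{1}{180} = - \frac{1621}{180}$)
$H{\left(632 \right)} + \sqrt{X{\left(-279,-290 \right)} + 144127} = - \frac{1621}{180} + \sqrt{216 + 144127} = - \frac{1621}{180} + \sqrt{144343}$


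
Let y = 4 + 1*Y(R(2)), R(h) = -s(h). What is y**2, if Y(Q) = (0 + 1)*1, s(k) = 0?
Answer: 25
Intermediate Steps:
R(h) = 0 (R(h) = -1*0 = 0)
Y(Q) = 1 (Y(Q) = 1*1 = 1)
y = 5 (y = 4 + 1*1 = 4 + 1 = 5)
y**2 = 5**2 = 25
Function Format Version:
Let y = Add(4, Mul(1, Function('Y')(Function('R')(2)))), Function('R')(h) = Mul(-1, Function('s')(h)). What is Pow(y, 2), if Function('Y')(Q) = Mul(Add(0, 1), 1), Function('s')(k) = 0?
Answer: 25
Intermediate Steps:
Function('R')(h) = 0 (Function('R')(h) = Mul(-1, 0) = 0)
Function('Y')(Q) = 1 (Function('Y')(Q) = Mul(1, 1) = 1)
y = 5 (y = Add(4, Mul(1, 1)) = Add(4, 1) = 5)
Pow(y, 2) = Pow(5, 2) = 25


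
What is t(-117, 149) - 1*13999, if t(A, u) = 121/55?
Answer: -69984/5 ≈ -13997.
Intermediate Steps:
t(A, u) = 11/5 (t(A, u) = 121*(1/55) = 11/5)
t(-117, 149) - 1*13999 = 11/5 - 1*13999 = 11/5 - 13999 = -69984/5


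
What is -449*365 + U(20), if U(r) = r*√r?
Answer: -163885 + 40*√5 ≈ -1.6380e+5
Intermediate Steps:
U(r) = r^(3/2)
-449*365 + U(20) = -449*365 + 20^(3/2) = -163885 + 40*√5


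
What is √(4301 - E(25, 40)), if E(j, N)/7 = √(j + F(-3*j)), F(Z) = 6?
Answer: √(4301 - 7*√31) ≈ 65.284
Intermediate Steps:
E(j, N) = 7*√(6 + j) (E(j, N) = 7*√(j + 6) = 7*√(6 + j))
√(4301 - E(25, 40)) = √(4301 - 7*√(6 + 25)) = √(4301 - 7*√31)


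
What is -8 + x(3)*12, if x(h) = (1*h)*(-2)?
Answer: -80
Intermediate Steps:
x(h) = -2*h (x(h) = h*(-2) = -2*h)
-8 + x(3)*12 = -8 - 2*3*12 = -8 - 6*12 = -8 - 72 = -80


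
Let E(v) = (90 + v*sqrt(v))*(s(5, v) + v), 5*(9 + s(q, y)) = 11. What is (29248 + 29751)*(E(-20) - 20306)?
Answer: -1340339282 + 63246928*I*sqrt(5) ≈ -1.3403e+9 + 1.4142e+8*I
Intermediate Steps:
s(q, y) = -34/5 (s(q, y) = -9 + (1/5)*11 = -9 + 11/5 = -34/5)
E(v) = (90 + v**(3/2))*(-34/5 + v) (E(v) = (90 + v*sqrt(v))*(-34/5 + v) = (90 + v**(3/2))*(-34/5 + v))
(29248 + 29751)*(E(-20) - 20306) = (29248 + 29751)*((-612 + (-20)**(5/2) + 90*(-20) - (-272)*I*sqrt(5)) - 20306) = 58999*((-612 + 800*I*sqrt(5) - 1800 - (-272)*I*sqrt(5)) - 20306) = 58999*((-612 + 800*I*sqrt(5) - 1800 + 272*I*sqrt(5)) - 20306) = 58999*((-2412 + 1072*I*sqrt(5)) - 20306) = 58999*(-22718 + 1072*I*sqrt(5)) = -1340339282 + 63246928*I*sqrt(5)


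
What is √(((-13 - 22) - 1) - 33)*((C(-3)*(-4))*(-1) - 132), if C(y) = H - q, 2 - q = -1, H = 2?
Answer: -136*I*√69 ≈ -1129.7*I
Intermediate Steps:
q = 3 (q = 2 - 1*(-1) = 2 + 1 = 3)
C(y) = -1 (C(y) = 2 - 1*3 = 2 - 3 = -1)
√(((-13 - 22) - 1) - 33)*((C(-3)*(-4))*(-1) - 132) = √(((-13 - 22) - 1) - 33)*(-1*(-4)*(-1) - 132) = √((-35 - 1) - 33)*(4*(-1) - 132) = √(-36 - 33)*(-4 - 132) = √(-69)*(-136) = (I*√69)*(-136) = -136*I*√69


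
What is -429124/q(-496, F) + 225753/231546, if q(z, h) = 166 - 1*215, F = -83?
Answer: 4732047981/540274 ≈ 8758.6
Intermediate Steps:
q(z, h) = -49 (q(z, h) = 166 - 215 = -49)
-429124/q(-496, F) + 225753/231546 = -429124/(-49) + 225753/231546 = -429124*(-1/49) + 225753*(1/231546) = 429124/49 + 75251/77182 = 4732047981/540274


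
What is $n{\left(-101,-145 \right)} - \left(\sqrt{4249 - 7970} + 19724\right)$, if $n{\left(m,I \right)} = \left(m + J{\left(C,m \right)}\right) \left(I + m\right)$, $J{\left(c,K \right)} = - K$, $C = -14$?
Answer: $-19724 - 61 i \approx -19724.0 - 61.0 i$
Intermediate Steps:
$n{\left(m,I \right)} = 0$ ($n{\left(m,I \right)} = \left(m - m\right) \left(I + m\right) = 0 \left(I + m\right) = 0$)
$n{\left(-101,-145 \right)} - \left(\sqrt{4249 - 7970} + 19724\right) = 0 - \left(\sqrt{4249 - 7970} + 19724\right) = 0 - \left(\sqrt{-3721} + 19724\right) = 0 - \left(61 i + 19724\right) = 0 - \left(19724 + 61 i\right) = -19724 - 61 i$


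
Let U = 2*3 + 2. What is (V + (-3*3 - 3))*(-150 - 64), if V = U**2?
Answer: -11128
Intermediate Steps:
U = 8 (U = 6 + 2 = 8)
V = 64 (V = 8**2 = 64)
(V + (-3*3 - 3))*(-150 - 64) = (64 + (-3*3 - 3))*(-150 - 64) = (64 + (-9 - 3))*(-214) = (64 - 12)*(-214) = 52*(-214) = -11128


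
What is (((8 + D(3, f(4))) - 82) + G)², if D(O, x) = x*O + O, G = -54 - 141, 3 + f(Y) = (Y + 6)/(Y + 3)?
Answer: 3591025/49 ≈ 73286.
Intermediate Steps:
f(Y) = -3 + (6 + Y)/(3 + Y) (f(Y) = -3 + (Y + 6)/(Y + 3) = -3 + (6 + Y)/(3 + Y))
G = -195
D(O, x) = O + O*x (D(O, x) = O*x + O = O + O*x)
(((8 + D(3, f(4))) - 82) + G)² = (((8 + 3*(1 + (-3 - 2*4)/(3 + 4))) - 82) - 195)² = (((8 + 3*(1 + (-3 - 8)/7)) - 82) - 195)² = (((8 + 3*(1 + (⅐)*(-11))) - 82) - 195)² = (((8 + 3*(1 - 11/7)) - 82) - 195)² = (((8 + 3*(-4/7)) - 82) - 195)² = (((8 - 12/7) - 82) - 195)² = ((44/7 - 82) - 195)² = (-530/7 - 195)² = (-1895/7)² = 3591025/49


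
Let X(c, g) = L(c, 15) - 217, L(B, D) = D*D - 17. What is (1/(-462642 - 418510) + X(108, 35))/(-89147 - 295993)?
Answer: 7930369/339366881280 ≈ 2.3368e-5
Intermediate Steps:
L(B, D) = -17 + D² (L(B, D) = D² - 17 = -17 + D²)
X(c, g) = -9 (X(c, g) = (-17 + 15²) - 217 = (-17 + 225) - 217 = 208 - 217 = -9)
(1/(-462642 - 418510) + X(108, 35))/(-89147 - 295993) = (1/(-462642 - 418510) - 9)/(-89147 - 295993) = (1/(-881152) - 9)/(-385140) = (-1/881152 - 9)*(-1/385140) = -7930369/881152*(-1/385140) = 7930369/339366881280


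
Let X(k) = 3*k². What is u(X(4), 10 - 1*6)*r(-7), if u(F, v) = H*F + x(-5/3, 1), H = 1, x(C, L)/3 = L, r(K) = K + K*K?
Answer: 2142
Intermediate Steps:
r(K) = K + K²
x(C, L) = 3*L
u(F, v) = 3 + F (u(F, v) = 1*F + 3*1 = F + 3 = 3 + F)
u(X(4), 10 - 1*6)*r(-7) = (3 + 3*4²)*(-7*(1 - 7)) = (3 + 3*16)*(-7*(-6)) = (3 + 48)*42 = 51*42 = 2142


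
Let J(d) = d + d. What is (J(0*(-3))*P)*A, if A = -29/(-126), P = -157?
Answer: 0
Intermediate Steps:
J(d) = 2*d
A = 29/126 (A = -29*(-1/126) = 29/126 ≈ 0.23016)
(J(0*(-3))*P)*A = ((2*(0*(-3)))*(-157))*(29/126) = ((2*0)*(-157))*(29/126) = (0*(-157))*(29/126) = 0*(29/126) = 0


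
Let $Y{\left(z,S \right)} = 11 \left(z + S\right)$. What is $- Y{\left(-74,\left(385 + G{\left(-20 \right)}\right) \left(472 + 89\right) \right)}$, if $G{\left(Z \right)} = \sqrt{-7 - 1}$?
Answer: $-2375021 - 12342 i \sqrt{2} \approx -2.375 \cdot 10^{6} - 17454.0 i$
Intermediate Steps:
$G{\left(Z \right)} = 2 i \sqrt{2}$ ($G{\left(Z \right)} = \sqrt{-8} = 2 i \sqrt{2}$)
$Y{\left(z,S \right)} = 11 S + 11 z$ ($Y{\left(z,S \right)} = 11 \left(S + z\right) = 11 S + 11 z$)
$- Y{\left(-74,\left(385 + G{\left(-20 \right)}\right) \left(472 + 89\right) \right)} = - (11 \left(385 + 2 i \sqrt{2}\right) \left(472 + 89\right) + 11 \left(-74\right)) = - (11 \left(385 + 2 i \sqrt{2}\right) 561 - 814) = - (11 \left(215985 + 1122 i \sqrt{2}\right) - 814) = - (\left(2375835 + 12342 i \sqrt{2}\right) - 814) = - (2375021 + 12342 i \sqrt{2}) = -2375021 - 12342 i \sqrt{2}$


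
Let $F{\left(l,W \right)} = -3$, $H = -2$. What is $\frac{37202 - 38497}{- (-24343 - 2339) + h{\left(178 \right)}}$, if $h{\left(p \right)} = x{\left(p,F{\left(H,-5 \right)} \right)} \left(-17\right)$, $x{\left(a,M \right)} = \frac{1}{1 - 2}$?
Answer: $- \frac{1295}{26699} \approx -0.048504$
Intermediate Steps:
$x{\left(a,M \right)} = -1$ ($x{\left(a,M \right)} = \frac{1}{-1} = -1$)
$h{\left(p \right)} = 17$ ($h{\left(p \right)} = \left(-1\right) \left(-17\right) = 17$)
$\frac{37202 - 38497}{- (-24343 - 2339) + h{\left(178 \right)}} = \frac{37202 - 38497}{- (-24343 - 2339) + 17} = - \frac{1295}{\left(-1\right) \left(-26682\right) + 17} = - \frac{1295}{26682 + 17} = - \frac{1295}{26699}$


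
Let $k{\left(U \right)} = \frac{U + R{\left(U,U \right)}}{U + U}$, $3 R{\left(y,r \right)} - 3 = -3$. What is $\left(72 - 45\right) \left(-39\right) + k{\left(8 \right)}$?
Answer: $- \frac{2105}{2} \approx -1052.5$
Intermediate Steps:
$R{\left(y,r \right)} = 0$ ($R{\left(y,r \right)} = 1 + \frac{1}{3} \left(-3\right) = 1 - 1 = 0$)
$k{\left(U \right)} = \frac{1}{2}$ ($k{\left(U \right)} = \frac{U + 0}{U + U} = \frac{U}{2 U} = U \frac{1}{2 U} = \frac{1}{2}$)
$\left(72 - 45\right) \left(-39\right) + k{\left(8 \right)} = \left(72 - 45\right) \left(-39\right) + \frac{1}{2} = 27 \left(-39\right) + \frac{1}{2} = -1053 + \frac{1}{2} = - \frac{2105}{2}$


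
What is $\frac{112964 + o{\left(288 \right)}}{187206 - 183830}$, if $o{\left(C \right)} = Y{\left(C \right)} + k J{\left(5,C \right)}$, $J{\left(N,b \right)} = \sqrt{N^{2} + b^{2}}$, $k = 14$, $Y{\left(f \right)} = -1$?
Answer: $\frac{112963}{3376} + \frac{7 \sqrt{82969}}{1688} \approx 34.655$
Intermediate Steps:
$o{\left(C \right)} = -1 + 14 \sqrt{25 + C^{2}}$ ($o{\left(C \right)} = -1 + 14 \sqrt{5^{2} + C^{2}} = -1 + 14 \sqrt{25 + C^{2}}$)
$\frac{112964 + o{\left(288 \right)}}{187206 - 183830} = \frac{112964 - \left(1 - 14 \sqrt{25 + 288^{2}}\right)}{187206 - 183830} = \frac{112964 - \left(1 - 14 \sqrt{25 + 82944}\right)}{3376} = \left(112964 - \left(1 - 14 \sqrt{82969}\right)\right) \frac{1}{3376} = \left(112963 + 14 \sqrt{82969}\right) \frac{1}{3376} = \frac{112963}{3376} + \frac{7 \sqrt{82969}}{1688}$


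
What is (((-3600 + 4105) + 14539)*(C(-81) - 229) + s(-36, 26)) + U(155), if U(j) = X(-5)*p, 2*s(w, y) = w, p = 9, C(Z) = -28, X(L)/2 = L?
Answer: -3866416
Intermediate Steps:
X(L) = 2*L
s(w, y) = w/2
U(j) = -90 (U(j) = (2*(-5))*9 = -10*9 = -90)
(((-3600 + 4105) + 14539)*(C(-81) - 229) + s(-36, 26)) + U(155) = (((-3600 + 4105) + 14539)*(-28 - 229) + (½)*(-36)) - 90 = ((505 + 14539)*(-257) - 18) - 90 = (15044*(-257) - 18) - 90 = (-3866308 - 18) - 90 = -3866326 - 90 = -3866416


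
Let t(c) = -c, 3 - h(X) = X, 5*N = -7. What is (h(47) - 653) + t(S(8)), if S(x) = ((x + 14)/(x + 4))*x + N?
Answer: -10654/15 ≈ -710.27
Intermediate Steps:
N = -7/5 (N = (1/5)*(-7) = -7/5 ≈ -1.4000)
h(X) = 3 - X
S(x) = -7/5 + x*(14 + x)/(4 + x) (S(x) = ((x + 14)/(x + 4))*x - 7/5 = ((14 + x)/(4 + x))*x - 7/5 = x*(14 + x)/(4 + x) - 7/5 = -7/5 + x*(14 + x)/(4 + x))
(h(47) - 653) + t(S(8)) = ((3 - 1*47) - 653) - (-28 + 5*8**2 + 63*8)/(5*(4 + 8)) = ((3 - 47) - 653) - (-28 + 5*64 + 504)/(5*12) = (-44 - 653) - (-28 + 320 + 504)/(5*12) = -697 - 796/(5*12) = -697 - 1*199/15 = -697 - 199/15 = -10654/15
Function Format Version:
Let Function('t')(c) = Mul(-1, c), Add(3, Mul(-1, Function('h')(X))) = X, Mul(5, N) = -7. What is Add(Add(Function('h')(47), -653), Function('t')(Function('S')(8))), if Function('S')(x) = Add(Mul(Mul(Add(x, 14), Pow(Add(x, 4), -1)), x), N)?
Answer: Rational(-10654, 15) ≈ -710.27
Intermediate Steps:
N = Rational(-7, 5) (N = Mul(Rational(1, 5), -7) = Rational(-7, 5) ≈ -1.4000)
Function('h')(X) = Add(3, Mul(-1, X))
Function('S')(x) = Add(Rational(-7, 5), Mul(x, Pow(Add(4, x), -1), Add(14, x))) (Function('S')(x) = Add(Mul(Mul(Add(x, 14), Pow(Add(x, 4), -1)), x), Rational(-7, 5)) = Add(Mul(Mul(Add(14, x), Pow(Add(4, x), -1)), x), Rational(-7, 5)) = Add(Mul(Mul(Pow(Add(4, x), -1), Add(14, x)), x), Rational(-7, 5)) = Add(Mul(x, Pow(Add(4, x), -1), Add(14, x)), Rational(-7, 5)) = Add(Rational(-7, 5), Mul(x, Pow(Add(4, x), -1), Add(14, x))))
Add(Add(Function('h')(47), -653), Function('t')(Function('S')(8))) = Add(Add(Add(3, Mul(-1, 47)), -653), Mul(-1, Mul(Rational(1, 5), Pow(Add(4, 8), -1), Add(-28, Mul(5, Pow(8, 2)), Mul(63, 8))))) = Add(Add(Add(3, -47), -653), Mul(-1, Mul(Rational(1, 5), Pow(12, -1), Add(-28, Mul(5, 64), 504)))) = Add(Add(-44, -653), Mul(-1, Mul(Rational(1, 5), Rational(1, 12), Add(-28, 320, 504)))) = Add(-697, Mul(-1, Mul(Rational(1, 5), Rational(1, 12), 796))) = Add(-697, Mul(-1, Rational(199, 15))) = Add(-697, Rational(-199, 15)) = Rational(-10654, 15)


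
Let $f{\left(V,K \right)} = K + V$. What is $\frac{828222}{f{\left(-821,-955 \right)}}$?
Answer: $- \frac{138037}{296} \approx -466.34$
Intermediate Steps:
$\frac{828222}{f{\left(-821,-955 \right)}} = \frac{828222}{-955 - 821} = \frac{828222}{-1776} = 828222 \left(- \frac{1}{1776}\right) = - \frac{138037}{296}$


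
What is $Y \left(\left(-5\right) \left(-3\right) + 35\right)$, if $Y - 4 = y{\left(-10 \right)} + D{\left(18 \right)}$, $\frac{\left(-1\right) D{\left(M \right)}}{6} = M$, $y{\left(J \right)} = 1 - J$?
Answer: $-4650$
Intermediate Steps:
$D{\left(M \right)} = - 6 M$
$Y = -93$ ($Y = 4 + \left(\left(1 - -10\right) - 108\right) = 4 + \left(\left(1 + 10\right) - 108\right) = 4 + \left(11 - 108\right) = 4 - 97 = -93$)
$Y \left(\left(-5\right) \left(-3\right) + 35\right) = - 93 \left(\left(-5\right) \left(-3\right) + 35\right) = - 93 \left(15 + 35\right) = \left(-93\right) 50 = -4650$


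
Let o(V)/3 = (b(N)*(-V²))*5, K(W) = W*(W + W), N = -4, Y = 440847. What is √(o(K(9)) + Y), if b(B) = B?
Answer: 3*√223943 ≈ 1419.7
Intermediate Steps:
K(W) = 2*W² (K(W) = W*(2*W) = 2*W²)
o(V) = 60*V² (o(V) = 3*(-(-4)*V²*5) = 3*((4*V²)*5) = 3*(20*V²) = 60*V²)
√(o(K(9)) + Y) = √(60*(2*9²)² + 440847) = √(60*(2*81)² + 440847) = √(60*162² + 440847) = √(60*26244 + 440847) = √(1574640 + 440847) = √2015487 = 3*√223943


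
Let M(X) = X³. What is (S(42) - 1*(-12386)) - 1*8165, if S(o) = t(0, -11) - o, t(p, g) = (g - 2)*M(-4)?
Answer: 5011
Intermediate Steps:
t(p, g) = 128 - 64*g (t(p, g) = (g - 2)*(-4)³ = (-2 + g)*(-64) = 128 - 64*g)
S(o) = 832 - o (S(o) = (128 - 64*(-11)) - o = (128 + 704) - o = 832 - o)
(S(42) - 1*(-12386)) - 1*8165 = ((832 - 1*42) - 1*(-12386)) - 1*8165 = ((832 - 42) + 12386) - 8165 = (790 + 12386) - 8165 = 13176 - 8165 = 5011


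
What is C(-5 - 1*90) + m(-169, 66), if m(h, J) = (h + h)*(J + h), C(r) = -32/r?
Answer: 3307362/95 ≈ 34814.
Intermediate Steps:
m(h, J) = 2*h*(J + h) (m(h, J) = (2*h)*(J + h) = 2*h*(J + h))
C(-5 - 1*90) + m(-169, 66) = -32/(-5 - 1*90) + 2*(-169)*(66 - 169) = -32/(-5 - 90) + 2*(-169)*(-103) = -32/(-95) + 34814 = -32*(-1/95) + 34814 = 32/95 + 34814 = 3307362/95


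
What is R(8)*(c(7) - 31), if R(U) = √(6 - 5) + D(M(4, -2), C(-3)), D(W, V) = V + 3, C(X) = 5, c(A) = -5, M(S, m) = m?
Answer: -324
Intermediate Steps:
D(W, V) = 3 + V
R(U) = 9 (R(U) = √(6 - 5) + (3 + 5) = √1 + 8 = 1 + 8 = 9)
R(8)*(c(7) - 31) = 9*(-5 - 31) = 9*(-36) = -324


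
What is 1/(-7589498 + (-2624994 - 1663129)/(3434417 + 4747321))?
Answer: -8181738/62095288475647 ≈ -1.3176e-7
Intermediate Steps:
1/(-7589498 + (-2624994 - 1663129)/(3434417 + 4747321)) = 1/(-7589498 - 4288123/8181738) = 1/(-62095288475647/8181738) = -8181738/62095288475647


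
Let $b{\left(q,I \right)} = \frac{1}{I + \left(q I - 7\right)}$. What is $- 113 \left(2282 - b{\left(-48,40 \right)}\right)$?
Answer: $- \frac{486593255}{1887} \approx -2.5787 \cdot 10^{5}$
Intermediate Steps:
$b{\left(q,I \right)} = \frac{1}{-7 + I + I q}$ ($b{\left(q,I \right)} = \frac{1}{I + \left(I q - 7\right)} = \frac{1}{I + \left(-7 + I q\right)} = \frac{1}{-7 + I + I q}$)
$- 113 \left(2282 - b{\left(-48,40 \right)}\right) = - 113 \left(2282 - \frac{1}{-7 + 40 + 40 \left(-48\right)}\right) = - 113 \left(2282 - \frac{1}{-7 + 40 - 1920}\right) = - 113 \left(2282 - \frac{1}{-1887}\right) = - 113 \left(2282 - - \frac{1}{1887}\right) = - 113 \left(2282 + \frac{1}{1887}\right) = \left(-113\right) \frac{4306135}{1887} = - \frac{486593255}{1887}$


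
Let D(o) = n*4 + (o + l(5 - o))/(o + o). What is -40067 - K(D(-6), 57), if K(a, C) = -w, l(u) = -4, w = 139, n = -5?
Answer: -39928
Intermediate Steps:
D(o) = -20 + (-4 + o)/(2*o) (D(o) = -5*4 + (o - 4)/(o + o) = -20 + (-4 + o)/((2*o)) = -20 + (-4 + o)*(1/(2*o)) = -20 + (-4 + o)/(2*o))
K(a, C) = -139 (K(a, C) = -1*139 = -139)
-40067 - K(D(-6), 57) = -40067 - 1*(-139) = -40067 + 139 = -39928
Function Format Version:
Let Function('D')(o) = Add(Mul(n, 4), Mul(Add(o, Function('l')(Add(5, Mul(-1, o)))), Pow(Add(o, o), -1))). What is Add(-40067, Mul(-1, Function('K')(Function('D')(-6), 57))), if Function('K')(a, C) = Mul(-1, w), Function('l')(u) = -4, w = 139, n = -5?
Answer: -39928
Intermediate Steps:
Function('D')(o) = Add(-20, Mul(Rational(1, 2), Pow(o, -1), Add(-4, o))) (Function('D')(o) = Add(Mul(-5, 4), Mul(Add(o, -4), Pow(Add(o, o), -1))) = Add(-20, Mul(Add(-4, o), Pow(Mul(2, o), -1))) = Add(-20, Mul(Add(-4, o), Mul(Rational(1, 2), Pow(o, -1)))) = Add(-20, Mul(Rational(1, 2), Pow(o, -1), Add(-4, o))))
Function('K')(a, C) = -139 (Function('K')(a, C) = Mul(-1, 139) = -139)
Add(-40067, Mul(-1, Function('K')(Function('D')(-6), 57))) = Add(-40067, Mul(-1, -139)) = Add(-40067, 139) = -39928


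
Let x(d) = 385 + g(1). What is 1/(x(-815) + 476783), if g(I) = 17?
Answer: 1/477185 ≈ 2.0956e-6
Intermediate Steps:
x(d) = 402 (x(d) = 385 + 17 = 402)
1/(x(-815) + 476783) = 1/(402 + 476783) = 1/477185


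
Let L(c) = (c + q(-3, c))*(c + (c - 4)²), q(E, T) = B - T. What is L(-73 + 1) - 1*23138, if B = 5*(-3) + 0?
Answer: -108698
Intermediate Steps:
B = -15 (B = -15 + 0 = -15)
q(E, T) = -15 - T
L(c) = -15*c - 15*(-4 + c)² (L(c) = (c + (-15 - c))*(c + (c - 4)²) = -15*(c + (-4 + c)²) = -15*c - 15*(-4 + c)²)
L(-73 + 1) - 1*23138 = (-240 - 15*(-73 + 1)² + 105*(-73 + 1)) - 1*23138 = (-240 - 15*(-72)² + 105*(-72)) - 23138 = (-240 - 15*5184 - 7560) - 23138 = (-240 - 77760 - 7560) - 23138 = -85560 - 23138 = -108698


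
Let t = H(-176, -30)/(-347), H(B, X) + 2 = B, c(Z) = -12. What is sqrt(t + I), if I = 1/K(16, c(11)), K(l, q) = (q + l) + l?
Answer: sqrt(6778645)/3470 ≈ 0.75031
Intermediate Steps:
H(B, X) = -2 + B
K(l, q) = q + 2*l (K(l, q) = (l + q) + l = q + 2*l)
I = 1/20 (I = 1/(-12 + 2*16) = 1/(-12 + 32) = 1/20 ≈ 0.050000)
t = 178/347 (t = (-2 - 176)/(-347) = -178*(-1/347) = 178/347 ≈ 0.51297)
sqrt(t + I) = sqrt(178/347 + 1/20) = sqrt(3907/6940) = sqrt(6778645)/3470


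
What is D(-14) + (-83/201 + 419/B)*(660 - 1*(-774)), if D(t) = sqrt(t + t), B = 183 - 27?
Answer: 5677923/1742 + 2*I*sqrt(7) ≈ 3259.4 + 5.2915*I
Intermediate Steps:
B = 156
D(t) = sqrt(2)*sqrt(t) (D(t) = sqrt(2*t) = sqrt(2)*sqrt(t))
D(-14) + (-83/201 + 419/B)*(660 - 1*(-774)) = sqrt(2)*sqrt(-14) + (-83/201 + 419/156)*(660 - 1*(-774)) = sqrt(2)*(I*sqrt(14)) + (-83*1/201 + 419*(1/156))*(660 + 774) = 2*I*sqrt(7) + (-83/201 + 419/156)*1434 = 2*I*sqrt(7) + (7919/3484)*1434 = 2*I*sqrt(7) + 5677923/1742 = 5677923/1742 + 2*I*sqrt(7)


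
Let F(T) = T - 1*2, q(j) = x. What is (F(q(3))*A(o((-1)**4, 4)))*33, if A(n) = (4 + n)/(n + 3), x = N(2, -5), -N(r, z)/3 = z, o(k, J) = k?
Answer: 2145/4 ≈ 536.25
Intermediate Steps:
N(r, z) = -3*z
x = 15 (x = -3*(-5) = 15)
q(j) = 15
A(n) = (4 + n)/(3 + n)
F(T) = -2 + T (F(T) = T - 2 = -2 + T)
(F(q(3))*A(o((-1)**4, 4)))*33 = ((-2 + 15)*((4 + (-1)**4)/(3 + (-1)**4)))*33 = (13*((4 + 1)/(3 + 1)))*33 = (13*(5/4))*33 = (65/4)*33 = 2145/4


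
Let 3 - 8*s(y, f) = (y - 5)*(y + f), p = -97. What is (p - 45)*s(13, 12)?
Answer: 13987/4 ≈ 3496.8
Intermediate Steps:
s(y, f) = 3/8 - (-5 + y)*(f + y)/8 (s(y, f) = 3/8 - (y - 5)*(y + f)/8 = 3/8 - (-5 + y)*(f + y)/8)
(p - 45)*s(13, 12) = (-97 - 45)*(3/8 - ⅛*13² + (5/8)*12 + (5/8)*13 - ⅛*12*13) = -142*(3/8 - ⅛*169 + 15/2 + 65/8 - 39/2) = -142*(3/8 - 169/8 + 15/2 + 65/8 - 39/2) = -142*(-197/8) = 13987/4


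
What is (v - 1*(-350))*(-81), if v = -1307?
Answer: 77517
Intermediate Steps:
(v - 1*(-350))*(-81) = (-1307 - 1*(-350))*(-81) = (-1307 + 350)*(-81) = -957*(-81) = 77517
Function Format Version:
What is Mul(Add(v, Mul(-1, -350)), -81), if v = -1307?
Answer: 77517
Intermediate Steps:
Mul(Add(v, Mul(-1, -350)), -81) = Mul(Add(-1307, Mul(-1, -350)), -81) = Mul(Add(-1307, 350), -81) = Mul(-957, -81) = 77517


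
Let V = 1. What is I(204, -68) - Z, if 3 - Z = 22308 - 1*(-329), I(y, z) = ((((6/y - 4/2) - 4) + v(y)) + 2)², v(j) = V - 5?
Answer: 26238345/1156 ≈ 22698.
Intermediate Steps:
v(j) = -4 (v(j) = 1 - 5 = -4)
I(y, z) = (-8 + 6/y)² (I(y, z) = ((((6/y - 4/2) - 4) - 4) + 2)² = ((((6/y - 4*½) - 4) - 4) + 2)² = ((((6/y - 2) - 4) - 4) + 2)² = ((((-2 + 6/y) - 4) - 4) + 2)² = (((-6 + 6/y) - 4) + 2)² = ((-10 + 6/y) + 2)² = (-8 + 6/y)²)
Z = -22634 (Z = 3 - (22308 - 1*(-329)) = 3 - (22308 + 329) = 3 - 1*22637 = 3 - 22637 = -22634)
I(204, -68) - Z = 4*(3 - 4*204)²/204² - 1*(-22634) = 4*(1/41616)*(3 - 816)² + 22634 = 4*(1/41616)*(-813)² + 22634 = 4*(1/41616)*660969 + 22634 = 73441/1156 + 22634 = 26238345/1156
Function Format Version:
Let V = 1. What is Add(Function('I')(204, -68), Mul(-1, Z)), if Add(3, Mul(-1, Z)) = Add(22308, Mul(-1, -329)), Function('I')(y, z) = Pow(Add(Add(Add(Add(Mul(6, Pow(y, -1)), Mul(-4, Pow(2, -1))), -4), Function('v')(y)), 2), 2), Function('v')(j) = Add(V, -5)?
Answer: Rational(26238345, 1156) ≈ 22698.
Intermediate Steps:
Function('v')(j) = -4 (Function('v')(j) = Add(1, -5) = -4)
Function('I')(y, z) = Pow(Add(-8, Mul(6, Pow(y, -1))), 2) (Function('I')(y, z) = Pow(Add(Add(Add(Add(Mul(6, Pow(y, -1)), Mul(-4, Pow(2, -1))), -4), -4), 2), 2) = Pow(Add(Add(Add(Add(Mul(6, Pow(y, -1)), Mul(-4, Rational(1, 2))), -4), -4), 2), 2) = Pow(Add(Add(Add(Add(Mul(6, Pow(y, -1)), -2), -4), -4), 2), 2) = Pow(Add(Add(Add(Add(-2, Mul(6, Pow(y, -1))), -4), -4), 2), 2) = Pow(Add(Add(Add(-6, Mul(6, Pow(y, -1))), -4), 2), 2) = Pow(Add(Add(-10, Mul(6, Pow(y, -1))), 2), 2) = Pow(Add(-8, Mul(6, Pow(y, -1))), 2))
Z = -22634 (Z = Add(3, Mul(-1, Add(22308, Mul(-1, -329)))) = Add(3, Mul(-1, Add(22308, 329))) = Add(3, Mul(-1, 22637)) = Add(3, -22637) = -22634)
Add(Function('I')(204, -68), Mul(-1, Z)) = Add(Mul(4, Pow(204, -2), Pow(Add(3, Mul(-4, 204)), 2)), Mul(-1, -22634)) = Add(Mul(4, Rational(1, 41616), Pow(Add(3, -816), 2)), 22634) = Add(Mul(4, Rational(1, 41616), Pow(-813, 2)), 22634) = Add(Mul(4, Rational(1, 41616), 660969), 22634) = Add(Rational(73441, 1156), 22634) = Rational(26238345, 1156)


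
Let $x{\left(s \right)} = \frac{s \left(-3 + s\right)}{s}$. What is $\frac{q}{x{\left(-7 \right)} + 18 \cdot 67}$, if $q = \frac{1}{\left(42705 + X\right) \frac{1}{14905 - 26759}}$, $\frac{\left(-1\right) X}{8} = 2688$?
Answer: $- \frac{5927}{12678198} \approx -0.0004675$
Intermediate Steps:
$X = -21504$ ($X = \left(-8\right) 2688 = -21504$)
$x{\left(s \right)} = -3 + s$
$q = - \frac{11854}{21201}$ ($q = \frac{1}{\left(42705 - 21504\right) \frac{1}{14905 - 26759}} = \frac{1}{21201 \frac{1}{-11854}} = \frac{1}{21201 \left(- \frac{1}{11854}\right)} = \frac{1}{- \frac{21201}{11854}} = - \frac{11854}{21201} \approx -0.55912$)
$\frac{q}{x{\left(-7 \right)} + 18 \cdot 67} = - \frac{11854}{21201 \left(\left(-3 - 7\right) + 18 \cdot 67\right)} = - \frac{11854}{21201 \left(-10 + 1206\right)} = - \frac{11854}{21201 \cdot 1196} = \left(- \frac{11854}{21201}\right) \frac{1}{1196} = - \frac{5927}{12678198}$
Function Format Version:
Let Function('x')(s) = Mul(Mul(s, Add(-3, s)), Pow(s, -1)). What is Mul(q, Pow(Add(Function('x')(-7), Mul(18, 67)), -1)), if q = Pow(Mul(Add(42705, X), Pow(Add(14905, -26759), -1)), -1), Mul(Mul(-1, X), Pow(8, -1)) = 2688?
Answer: Rational(-5927, 12678198) ≈ -0.00046750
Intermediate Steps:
X = -21504 (X = Mul(-8, 2688) = -21504)
Function('x')(s) = Add(-3, s)
q = Rational(-11854, 21201) (q = Pow(Mul(Add(42705, -21504), Pow(Add(14905, -26759), -1)), -1) = Pow(Mul(21201, Pow(-11854, -1)), -1) = Pow(Mul(21201, Rational(-1, 11854)), -1) = Pow(Rational(-21201, 11854), -1) = Rational(-11854, 21201) ≈ -0.55912)
Mul(q, Pow(Add(Function('x')(-7), Mul(18, 67)), -1)) = Mul(Rational(-11854, 21201), Pow(Add(Add(-3, -7), Mul(18, 67)), -1)) = Mul(Rational(-11854, 21201), Pow(Add(-10, 1206), -1)) = Mul(Rational(-11854, 21201), Pow(1196, -1)) = Mul(Rational(-11854, 21201), Rational(1, 1196)) = Rational(-5927, 12678198)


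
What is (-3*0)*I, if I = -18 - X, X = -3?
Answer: 0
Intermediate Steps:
I = -15 (I = -18 - 1*(-3) = -18 + 3 = -15)
(-3*0)*I = -3*0*(-15) = 0*(-15) = 0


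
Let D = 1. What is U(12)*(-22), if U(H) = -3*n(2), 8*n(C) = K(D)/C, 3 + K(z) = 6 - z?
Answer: 33/4 ≈ 8.2500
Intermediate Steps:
K(z) = 3 - z (K(z) = -3 + (6 - z) = 3 - z)
n(C) = 1/(4*C) (n(C) = ((3 - 1*1)/C)/8 = ((3 - 1)/C)/8 = (2/C)/8 = 1/(4*C))
U(H) = -3/8 (U(H) = -3/(4*2) = -3*⅛ = -3/8)
U(12)*(-22) = -3/8*(-22) = 33/4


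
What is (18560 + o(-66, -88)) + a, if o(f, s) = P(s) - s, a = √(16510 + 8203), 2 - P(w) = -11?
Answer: 18661 + √24713 ≈ 18818.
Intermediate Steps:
P(w) = 13 (P(w) = 2 - 1*(-11) = 2 + 11 = 13)
a = √24713 ≈ 157.20
o(f, s) = 13 - s
(18560 + o(-66, -88)) + a = (18560 + (13 - 1*(-88))) + √24713 = (18560 + (13 + 88)) + √24713 = (18560 + 101) + √24713 = 18661 + √24713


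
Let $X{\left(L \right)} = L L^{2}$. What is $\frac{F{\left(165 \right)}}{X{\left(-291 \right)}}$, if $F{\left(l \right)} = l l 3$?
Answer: $- \frac{3025}{912673} \approx -0.0033144$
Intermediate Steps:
$X{\left(L \right)} = L^{3}$
$F{\left(l \right)} = 3 l^{2}$ ($F{\left(l \right)} = l^{2} \cdot 3 = 3 l^{2}$)
$\frac{F{\left(165 \right)}}{X{\left(-291 \right)}} = \frac{3 \cdot 165^{2}}{\left(-291\right)^{3}} = \frac{3 \cdot 27225}{-24642171} = 81675 \left(- \frac{1}{24642171}\right) = - \frac{3025}{912673}$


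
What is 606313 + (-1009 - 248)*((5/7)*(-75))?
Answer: 4715566/7 ≈ 6.7365e+5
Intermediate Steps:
606313 + (-1009 - 248)*((5/7)*(-75)) = 606313 - 1257*5*(1/7)*(-75) = 606313 - 6285*(-75)/7 = 606313 - 1257*(-375/7) = 606313 + 471375/7 = 4715566/7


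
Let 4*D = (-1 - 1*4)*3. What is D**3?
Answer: -3375/64 ≈ -52.734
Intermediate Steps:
D = -15/4 (D = ((-1 - 1*4)*3)/4 = ((-1 - 4)*3)/4 = (-5*3)/4 = (1/4)*(-15) = -15/4 ≈ -3.7500)
D**3 = (-15/4)**3 = -3375/64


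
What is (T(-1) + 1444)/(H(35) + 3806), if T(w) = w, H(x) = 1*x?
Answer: 1443/3841 ≈ 0.37568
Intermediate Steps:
H(x) = x
(T(-1) + 1444)/(H(35) + 3806) = (-1 + 1444)/(35 + 3806) = 1443/3841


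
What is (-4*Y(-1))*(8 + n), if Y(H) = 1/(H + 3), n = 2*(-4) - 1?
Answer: 2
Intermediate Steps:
n = -9 (n = -8 - 1 = -9)
Y(H) = 1/(3 + H)
(-4*Y(-1))*(8 + n) = (-4/(3 - 1))*(8 - 9) = -4/2*(-1) = -4*1/2*(-1) = -2*(-1) = 2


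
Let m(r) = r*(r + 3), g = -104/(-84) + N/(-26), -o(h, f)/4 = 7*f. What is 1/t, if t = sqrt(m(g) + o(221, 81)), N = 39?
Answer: -42*I*sqrt(4002017)/4002017 ≈ -0.020995*I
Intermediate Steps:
o(h, f) = -28*f
g = -11/42 (g = -104/(-84) + 39/(-26) = -104*(-1/84) + 39*(-1/26) = 26/21 - 3/2 = -11/42 ≈ -0.26190)
m(r) = r*(3 + r)
t = I*sqrt(4002017)/42 (t = sqrt(-11*(3 - 11/42)/42 - 28*81) = sqrt(-11/42*115/42 - 2268) = sqrt(-1265/1764 - 2268) = sqrt(-4002017/1764) = I*sqrt(4002017)/42 ≈ 47.631*I)
1/t = 1/(I*sqrt(4002017)/42) = -42*I*sqrt(4002017)/4002017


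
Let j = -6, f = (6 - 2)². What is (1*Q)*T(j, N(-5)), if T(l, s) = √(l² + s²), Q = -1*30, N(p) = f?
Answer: -60*√73 ≈ -512.64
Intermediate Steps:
f = 16 (f = 4² = 16)
N(p) = 16
Q = -30
(1*Q)*T(j, N(-5)) = (1*(-30))*√((-6)² + 16²) = -30*√(36 + 256) = -60*√73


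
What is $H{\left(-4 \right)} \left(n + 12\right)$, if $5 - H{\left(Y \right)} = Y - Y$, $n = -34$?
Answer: $-110$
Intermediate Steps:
$H{\left(Y \right)} = 5$ ($H{\left(Y \right)} = 5 - \left(Y - Y\right) = 5 - 0 = 5 + 0 = 5$)
$H{\left(-4 \right)} \left(n + 12\right) = 5 \left(-34 + 12\right) = 5 \left(-22\right) = -110$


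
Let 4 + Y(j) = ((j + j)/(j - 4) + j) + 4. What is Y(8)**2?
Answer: 144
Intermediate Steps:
Y(j) = j + 2*j/(-4 + j) (Y(j) = -4 + (((j + j)/(j - 4) + j) + 4) = -4 + (((2*j)/(-4 + j) + j) + 4) = -4 + ((2*j/(-4 + j) + j) + 4) = -4 + ((j + 2*j/(-4 + j)) + 4) = -4 + (4 + j + 2*j/(-4 + j)) = j + 2*j/(-4 + j))
Y(8)**2 = (8*(-2 + 8)/(-4 + 8))**2 = (8*6/4)**2 = (8*(1/4)*6)**2 = 12**2 = 144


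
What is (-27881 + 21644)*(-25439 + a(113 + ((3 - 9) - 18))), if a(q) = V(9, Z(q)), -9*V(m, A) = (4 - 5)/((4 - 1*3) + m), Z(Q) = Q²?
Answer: 1586629737/10 ≈ 1.5866e+8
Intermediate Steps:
V(m, A) = 1/(9*(1 + m)) (V(m, A) = -(4 - 5)/(9*((4 - 1*3) + m)) = -(-1)/(9*((4 - 3) + m)) = -(-1)/(9*(1 + m)) = 1/(9*(1 + m)))
a(q) = 1/90 (a(q) = 1/(9*(1 + 9)) = (⅑)/10 = (⅑)*(⅒) = 1/90)
(-27881 + 21644)*(-25439 + a(113 + ((3 - 9) - 18))) = (-27881 + 21644)*(-25439 + 1/90) = -6237*(-2289509/90) = 1586629737/10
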